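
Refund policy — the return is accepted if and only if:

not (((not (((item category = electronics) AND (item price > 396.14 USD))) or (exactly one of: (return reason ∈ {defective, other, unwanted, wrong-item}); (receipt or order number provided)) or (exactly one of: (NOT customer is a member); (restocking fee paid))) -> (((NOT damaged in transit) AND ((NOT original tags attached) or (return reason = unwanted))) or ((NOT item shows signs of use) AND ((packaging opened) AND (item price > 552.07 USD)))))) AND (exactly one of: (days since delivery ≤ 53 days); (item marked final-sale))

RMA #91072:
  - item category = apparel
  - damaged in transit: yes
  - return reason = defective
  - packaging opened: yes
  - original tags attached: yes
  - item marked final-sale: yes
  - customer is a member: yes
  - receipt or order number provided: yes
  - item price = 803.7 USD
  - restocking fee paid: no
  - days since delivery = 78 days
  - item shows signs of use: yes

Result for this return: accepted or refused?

Atomic conditions:
  item category = electronics: apparel == electronics is false
  item price > 396.14 USD: 803.7 > 396.14 is true
  return reason ∈ {defective, other, unwanted, wrong-item}: defective is in the set → true
  receipt or order number provided: yes → true
  NOT customer is a member: yes → false
  restocking fee paid: no → false
  NOT damaged in transit: yes → false
  NOT original tags attached: yes → false
  return reason = unwanted: defective == unwanted is false
  NOT item shows signs of use: yes → false
  packaging opened: yes → true
  item price > 552.07 USD: 803.7 > 552.07 is true
  days since delivery ≤ 53 days: 78 ≤ 53 is false
  item marked final-sale: yes → true
Combine:
[1.1.1.1.1] false AND true = false
[1.1.1.1] NOT false = true
[1.1.1.2] exactly-one(true, true) = false
[1.1.1.3] exactly-one(false, false) = false
[1.1.1] true OR false OR false = true
[1.1.2.1.2] false OR false = false
[1.1.2.1] false AND false = false
[1.1.2.2.2] true AND true = true
[1.1.2.2] false AND true = false
[1.1.2] false OR false = false
[1.1] true → false = false
[1] NOT false = true
[2] exactly-one(false, true) = true
[root] true AND true = true
Overall: true → accepted

Accepted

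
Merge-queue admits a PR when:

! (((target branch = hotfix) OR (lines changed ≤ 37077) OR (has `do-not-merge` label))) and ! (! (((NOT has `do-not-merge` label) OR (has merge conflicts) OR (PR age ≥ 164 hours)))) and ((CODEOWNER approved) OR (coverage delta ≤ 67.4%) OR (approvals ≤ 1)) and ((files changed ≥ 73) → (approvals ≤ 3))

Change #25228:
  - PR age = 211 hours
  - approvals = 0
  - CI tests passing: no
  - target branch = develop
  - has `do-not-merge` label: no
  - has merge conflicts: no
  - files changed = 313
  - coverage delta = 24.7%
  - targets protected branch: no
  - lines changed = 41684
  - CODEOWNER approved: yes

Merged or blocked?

Merged

Atomic conditions:
  target branch = hotfix: develop == hotfix is false
  lines changed ≤ 37077: 41684 ≤ 37077 is false
  has `do-not-merge` label: no → false
  NOT has `do-not-merge` label: no → true
  has merge conflicts: no → false
  PR age ≥ 164 hours: 211 ≥ 164 is true
  CODEOWNER approved: yes → true
  coverage delta ≤ 67.4%: 24.7 ≤ 67.4 is true
  approvals ≤ 1: 0 ≤ 1 is true
  files changed ≥ 73: 313 ≥ 73 is true
  approvals ≤ 3: 0 ≤ 3 is true
Combine:
[1.1] false OR false OR false = false
[1] NOT false = true
[2.1.1] true OR false OR true = true
[2.1] NOT true = false
[2] NOT false = true
[3] true OR true OR true = true
[4] true → true = true
[root] true AND true AND true AND true = true
Overall: true → merged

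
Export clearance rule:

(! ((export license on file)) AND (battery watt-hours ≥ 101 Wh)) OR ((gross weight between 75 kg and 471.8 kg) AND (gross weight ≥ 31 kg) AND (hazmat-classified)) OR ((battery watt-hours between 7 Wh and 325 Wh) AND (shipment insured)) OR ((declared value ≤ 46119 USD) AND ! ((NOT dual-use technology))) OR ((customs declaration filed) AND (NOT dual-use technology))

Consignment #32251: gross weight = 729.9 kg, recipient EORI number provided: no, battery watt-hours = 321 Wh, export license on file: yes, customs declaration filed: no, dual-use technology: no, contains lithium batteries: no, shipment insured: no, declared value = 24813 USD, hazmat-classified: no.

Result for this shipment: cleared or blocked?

Atomic conditions:
  export license on file: yes → true
  battery watt-hours ≥ 101 Wh: 321 ≥ 101 is true
  gross weight between 75 kg and 471.8 kg: 729.9 in [75, 471.8] is false
  gross weight ≥ 31 kg: 729.9 ≥ 31 is true
  hazmat-classified: no → false
  battery watt-hours between 7 Wh and 325 Wh: 321 in [7, 325] is true
  shipment insured: no → false
  declared value ≤ 46119 USD: 24813 ≤ 46119 is true
  NOT dual-use technology: no → true
  customs declaration filed: no → false
Combine:
[1.1] NOT true = false
[1] false AND true = false
[2] false AND true AND false = false
[3] true AND false = false
[4.2] NOT true = false
[4] true AND false = false
[5] false AND true = false
[root] false OR false OR false OR false OR false = false
Overall: false → blocked

Blocked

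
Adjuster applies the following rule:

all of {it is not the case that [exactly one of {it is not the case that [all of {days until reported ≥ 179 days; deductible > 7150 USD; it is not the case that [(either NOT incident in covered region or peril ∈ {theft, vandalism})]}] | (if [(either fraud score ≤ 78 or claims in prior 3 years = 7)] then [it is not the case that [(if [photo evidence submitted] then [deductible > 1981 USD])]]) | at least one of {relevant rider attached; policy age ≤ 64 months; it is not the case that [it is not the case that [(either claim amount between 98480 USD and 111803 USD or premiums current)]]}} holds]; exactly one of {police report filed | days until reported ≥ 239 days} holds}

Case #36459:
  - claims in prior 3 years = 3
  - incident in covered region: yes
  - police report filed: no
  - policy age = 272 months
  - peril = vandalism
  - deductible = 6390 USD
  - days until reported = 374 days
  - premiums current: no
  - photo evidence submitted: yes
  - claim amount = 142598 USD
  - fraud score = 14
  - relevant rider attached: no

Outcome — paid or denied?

Atomic conditions:
  days until reported ≥ 179 days: 374 ≥ 179 is true
  deductible > 7150 USD: 6390 > 7150 is false
  NOT incident in covered region: yes → false
  peril ∈ {theft, vandalism}: vandalism is in the set → true
  fraud score ≤ 78: 14 ≤ 78 is true
  claims in prior 3 years = 7: 3 == 7 is false
  photo evidence submitted: yes → true
  deductible > 1981 USD: 6390 > 1981 is true
  relevant rider attached: no → false
  policy age ≤ 64 months: 272 ≤ 64 is false
  claim amount between 98480 USD and 111803 USD: 142598 in [98480, 111803] is false
  premiums current: no → false
  police report filed: no → false
  days until reported ≥ 239 days: 374 ≥ 239 is true
Combine:
[1.1.1.1.3.1] false OR true = true
[1.1.1.1.3] NOT true = false
[1.1.1.1] true AND false AND false = false
[1.1.1] NOT false = true
[1.1.2.1] true OR false = true
[1.1.2.2.1] true → true = true
[1.1.2.2] NOT true = false
[1.1.2] true → false = false
[1.1.3.3.1.1] false OR false = false
[1.1.3.3.1] NOT false = true
[1.1.3.3] NOT true = false
[1.1.3] false OR false OR false = false
[1.1] exactly-one(true, false, false) = true
[1] NOT true = false
[2] exactly-one(false, true) = true
[root] false AND true = false
Overall: false → denied

Denied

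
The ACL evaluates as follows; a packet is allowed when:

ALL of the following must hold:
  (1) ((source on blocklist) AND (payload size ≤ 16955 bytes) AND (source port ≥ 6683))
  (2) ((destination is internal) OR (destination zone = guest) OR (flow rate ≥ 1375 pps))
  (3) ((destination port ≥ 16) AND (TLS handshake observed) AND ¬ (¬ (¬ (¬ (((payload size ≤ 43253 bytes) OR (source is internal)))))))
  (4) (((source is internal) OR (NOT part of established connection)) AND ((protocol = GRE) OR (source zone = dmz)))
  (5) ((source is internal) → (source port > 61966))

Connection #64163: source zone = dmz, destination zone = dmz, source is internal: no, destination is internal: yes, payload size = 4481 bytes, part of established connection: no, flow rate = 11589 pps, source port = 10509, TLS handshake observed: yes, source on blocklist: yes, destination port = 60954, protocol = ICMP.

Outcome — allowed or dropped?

Allowed

Atomic conditions:
  source on blocklist: yes → true
  payload size ≤ 16955 bytes: 4481 ≤ 16955 is true
  source port ≥ 6683: 10509 ≥ 6683 is true
  destination is internal: yes → true
  destination zone = guest: dmz == guest is false
  flow rate ≥ 1375 pps: 11589 ≥ 1375 is true
  destination port ≥ 16: 60954 ≥ 16 is true
  TLS handshake observed: yes → true
  payload size ≤ 43253 bytes: 4481 ≤ 43253 is true
  source is internal: no → false
  NOT part of established connection: no → true
  protocol = GRE: ICMP == GRE is false
  source zone = dmz: dmz == dmz is true
  source port > 61966: 10509 > 61966 is false
Combine:
[1] true AND true AND true = true
[2] true OR false OR true = true
[3.3.1.1.1.1] true OR false = true
[3.3.1.1.1] NOT true = false
[3.3.1.1] NOT false = true
[3.3.1] NOT true = false
[3.3] NOT false = true
[3] true AND true AND true = true
[4.1] false OR true = true
[4.2] false OR true = true
[4] true AND true = true
[5] false → false (antecedent false ⇒ implication holds) = true
[root] true AND true AND true AND true AND true = true
Overall: true → allowed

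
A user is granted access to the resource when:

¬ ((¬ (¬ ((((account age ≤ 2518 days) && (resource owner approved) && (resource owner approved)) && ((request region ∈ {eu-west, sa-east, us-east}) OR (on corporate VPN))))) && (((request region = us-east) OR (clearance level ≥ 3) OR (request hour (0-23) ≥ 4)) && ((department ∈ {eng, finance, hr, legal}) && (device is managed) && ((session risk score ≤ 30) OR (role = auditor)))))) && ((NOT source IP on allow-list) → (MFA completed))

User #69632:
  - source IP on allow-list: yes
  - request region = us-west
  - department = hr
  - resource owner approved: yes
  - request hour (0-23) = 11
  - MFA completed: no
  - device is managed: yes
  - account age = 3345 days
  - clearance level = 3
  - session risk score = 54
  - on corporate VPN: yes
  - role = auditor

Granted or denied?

Atomic conditions:
  account age ≤ 2518 days: 3345 ≤ 2518 is false
  resource owner approved: yes → true
  request region ∈ {eu-west, sa-east, us-east}: us-west is not in the set → false
  on corporate VPN: yes → true
  request region = us-east: us-west == us-east is false
  clearance level ≥ 3: 3 ≥ 3 is true
  request hour (0-23) ≥ 4: 11 ≥ 4 is true
  department ∈ {eng, finance, hr, legal}: hr is in the set → true
  device is managed: yes → true
  session risk score ≤ 30: 54 ≤ 30 is false
  role = auditor: auditor == auditor is true
  NOT source IP on allow-list: yes → false
  MFA completed: no → false
Combine:
[1.1.1.1.1.1] false AND true AND true = false
[1.1.1.1.1.2] false OR true = true
[1.1.1.1.1] false AND true = false
[1.1.1.1] NOT false = true
[1.1.1] NOT true = false
[1.1.2.1] false OR true OR true = true
[1.1.2.2.3] false OR true = true
[1.1.2.2] true AND true AND true = true
[1.1.2] true AND true = true
[1.1] false AND true = false
[1] NOT false = true
[2] false → false (antecedent false ⇒ implication holds) = true
[root] true AND true = true
Overall: true → granted

Granted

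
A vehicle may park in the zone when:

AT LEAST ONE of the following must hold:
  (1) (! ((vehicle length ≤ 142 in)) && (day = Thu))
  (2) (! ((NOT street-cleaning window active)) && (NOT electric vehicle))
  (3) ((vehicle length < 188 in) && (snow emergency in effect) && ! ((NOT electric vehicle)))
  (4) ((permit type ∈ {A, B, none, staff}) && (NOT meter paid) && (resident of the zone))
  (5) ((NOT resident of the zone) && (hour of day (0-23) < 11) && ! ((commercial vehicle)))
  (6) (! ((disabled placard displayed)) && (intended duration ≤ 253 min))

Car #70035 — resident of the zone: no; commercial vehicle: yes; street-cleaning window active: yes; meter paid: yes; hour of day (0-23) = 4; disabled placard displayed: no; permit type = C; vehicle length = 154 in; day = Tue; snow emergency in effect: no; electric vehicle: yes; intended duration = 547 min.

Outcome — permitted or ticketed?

Atomic conditions:
  vehicle length ≤ 142 in: 154 ≤ 142 is false
  day = Thu: Tue == Thu is false
  NOT street-cleaning window active: yes → false
  NOT electric vehicle: yes → false
  vehicle length < 188 in: 154 < 188 is true
  snow emergency in effect: no → false
  permit type ∈ {A, B, none, staff}: C is not in the set → false
  NOT meter paid: yes → false
  resident of the zone: no → false
  NOT resident of the zone: no → true
  hour of day (0-23) < 11: 4 < 11 is true
  commercial vehicle: yes → true
  disabled placard displayed: no → false
  intended duration ≤ 253 min: 547 ≤ 253 is false
Combine:
[1.1] NOT false = true
[1] true AND false = false
[2.1] NOT false = true
[2] true AND false = false
[3.3] NOT false = true
[3] true AND false AND true = false
[4] false AND false AND false = false
[5.3] NOT true = false
[5] true AND true AND false = false
[6.1] NOT false = true
[6] true AND false = false
[root] false OR false OR false OR false OR false OR false = false
Overall: false → ticketed

Ticketed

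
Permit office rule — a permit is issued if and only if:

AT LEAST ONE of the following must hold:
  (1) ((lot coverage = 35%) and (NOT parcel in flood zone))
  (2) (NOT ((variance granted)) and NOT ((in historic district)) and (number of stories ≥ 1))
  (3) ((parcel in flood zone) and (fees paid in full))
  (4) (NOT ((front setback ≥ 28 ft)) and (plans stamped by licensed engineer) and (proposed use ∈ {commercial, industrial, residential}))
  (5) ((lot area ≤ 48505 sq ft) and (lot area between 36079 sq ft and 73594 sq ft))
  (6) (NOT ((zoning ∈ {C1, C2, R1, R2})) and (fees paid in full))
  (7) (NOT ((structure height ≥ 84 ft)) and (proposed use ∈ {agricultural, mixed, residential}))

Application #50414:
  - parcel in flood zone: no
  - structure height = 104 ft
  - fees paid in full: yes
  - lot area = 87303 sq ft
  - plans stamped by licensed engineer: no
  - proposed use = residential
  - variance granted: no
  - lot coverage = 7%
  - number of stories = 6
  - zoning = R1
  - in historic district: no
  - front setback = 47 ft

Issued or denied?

Atomic conditions:
  lot coverage = 35%: 7 == 35 is false
  NOT parcel in flood zone: no → true
  variance granted: no → false
  in historic district: no → false
  number of stories ≥ 1: 6 ≥ 1 is true
  parcel in flood zone: no → false
  fees paid in full: yes → true
  front setback ≥ 28 ft: 47 ≥ 28 is true
  plans stamped by licensed engineer: no → false
  proposed use ∈ {commercial, industrial, residential}: residential is in the set → true
  lot area ≤ 48505 sq ft: 87303 ≤ 48505 is false
  lot area between 36079 sq ft and 73594 sq ft: 87303 in [36079, 73594] is false
  zoning ∈ {C1, C2, R1, R2}: R1 is in the set → true
  structure height ≥ 84 ft: 104 ≥ 84 is true
  proposed use ∈ {agricultural, mixed, residential}: residential is in the set → true
Combine:
[1] false AND true = false
[2.1] NOT false = true
[2.2] NOT false = true
[2] true AND true AND true = true
[3] false AND true = false
[4.1] NOT true = false
[4] false AND false AND true = false
[5] false AND false = false
[6.1] NOT true = false
[6] false AND true = false
[7.1] NOT true = false
[7] false AND true = false
[root] false OR true OR false OR false OR false OR false OR false = true
Overall: true → issued

Issued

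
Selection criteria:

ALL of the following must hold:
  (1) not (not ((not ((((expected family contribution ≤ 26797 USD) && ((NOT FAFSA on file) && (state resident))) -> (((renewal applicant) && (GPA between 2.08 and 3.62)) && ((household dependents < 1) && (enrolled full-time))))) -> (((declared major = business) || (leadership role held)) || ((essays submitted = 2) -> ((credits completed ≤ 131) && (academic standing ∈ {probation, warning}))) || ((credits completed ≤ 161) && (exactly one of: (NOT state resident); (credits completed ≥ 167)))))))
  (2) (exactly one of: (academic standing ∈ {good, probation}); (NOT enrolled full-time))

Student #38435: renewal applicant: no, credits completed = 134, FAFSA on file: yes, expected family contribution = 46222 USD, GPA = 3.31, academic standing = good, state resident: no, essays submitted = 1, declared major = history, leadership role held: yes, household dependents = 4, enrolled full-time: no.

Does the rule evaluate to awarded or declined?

Atomic conditions:
  expected family contribution ≤ 26797 USD: 46222 ≤ 26797 is false
  NOT FAFSA on file: yes → false
  state resident: no → false
  renewal applicant: no → false
  GPA between 2.08 and 3.62: 3.31 in [2.08, 3.62] is true
  household dependents < 1: 4 < 1 is false
  enrolled full-time: no → false
  declared major = business: history == business is false
  leadership role held: yes → true
  essays submitted = 2: 1 == 2 is false
  credits completed ≤ 131: 134 ≤ 131 is false
  academic standing ∈ {probation, warning}: good is not in the set → false
  credits completed ≤ 161: 134 ≤ 161 is true
  NOT state resident: no → true
  credits completed ≥ 167: 134 ≥ 167 is false
  academic standing ∈ {good, probation}: good is in the set → true
  NOT enrolled full-time: no → true
Combine:
[1.1.1.1.1.1.2] false AND false = false
[1.1.1.1.1.1] false AND false = false
[1.1.1.1.1.2.1] false AND true = false
[1.1.1.1.1.2.2] false AND false = false
[1.1.1.1.1.2] false AND false = false
[1.1.1.1.1] false → false (antecedent false ⇒ implication holds) = true
[1.1.1.1] NOT true = false
[1.1.1.2.1] false OR true = true
[1.1.1.2.2.2] false AND false = false
[1.1.1.2.2] false → false (antecedent false ⇒ implication holds) = true
[1.1.1.2.3.2] exactly-one(true, false) = true
[1.1.1.2.3] true AND true = true
[1.1.1.2] true OR true OR true = true
[1.1.1] false → true (antecedent false ⇒ implication holds) = true
[1.1] NOT true = false
[1] NOT false = true
[2] exactly-one(true, true) = false
[root] true AND false = false
Overall: false → declined

Declined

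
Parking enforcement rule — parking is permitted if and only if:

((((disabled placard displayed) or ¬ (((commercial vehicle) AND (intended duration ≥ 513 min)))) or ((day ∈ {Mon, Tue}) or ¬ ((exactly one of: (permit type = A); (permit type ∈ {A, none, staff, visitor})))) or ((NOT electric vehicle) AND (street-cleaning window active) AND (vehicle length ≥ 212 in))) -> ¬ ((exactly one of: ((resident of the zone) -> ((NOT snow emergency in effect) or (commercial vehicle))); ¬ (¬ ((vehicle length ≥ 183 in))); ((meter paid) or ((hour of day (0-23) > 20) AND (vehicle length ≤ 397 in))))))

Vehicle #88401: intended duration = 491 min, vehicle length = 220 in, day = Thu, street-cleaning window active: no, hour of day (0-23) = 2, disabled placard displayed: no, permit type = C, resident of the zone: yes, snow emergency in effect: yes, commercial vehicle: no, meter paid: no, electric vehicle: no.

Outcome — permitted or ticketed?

Atomic conditions:
  disabled placard displayed: no → false
  commercial vehicle: no → false
  intended duration ≥ 513 min: 491 ≥ 513 is false
  day ∈ {Mon, Tue}: Thu is not in the set → false
  permit type = A: C == A is false
  permit type ∈ {A, none, staff, visitor}: C is not in the set → false
  NOT electric vehicle: no → true
  street-cleaning window active: no → false
  vehicle length ≥ 212 in: 220 ≥ 212 is true
  resident of the zone: yes → true
  NOT snow emergency in effect: yes → false
  vehicle length ≥ 183 in: 220 ≥ 183 is true
  meter paid: no → false
  hour of day (0-23) > 20: 2 > 20 is false
  vehicle length ≤ 397 in: 220 ≤ 397 is true
Combine:
[1.1.2.1] false AND false = false
[1.1.2] NOT false = true
[1.1] false OR true = true
[1.2.2.1] exactly-one(false, false) = false
[1.2.2] NOT false = true
[1.2] false OR true = true
[1.3] true AND false AND true = false
[1] true OR true OR false = true
[2.1.1.2] false OR false = false
[2.1.1] true → false = false
[2.1.2.1] NOT true = false
[2.1.2] NOT false = true
[2.1.3.2] false AND true = false
[2.1.3] false OR false = false
[2.1] exactly-one(false, true, false) = true
[2] NOT true = false
[root] true → false = false
Overall: false → ticketed

Ticketed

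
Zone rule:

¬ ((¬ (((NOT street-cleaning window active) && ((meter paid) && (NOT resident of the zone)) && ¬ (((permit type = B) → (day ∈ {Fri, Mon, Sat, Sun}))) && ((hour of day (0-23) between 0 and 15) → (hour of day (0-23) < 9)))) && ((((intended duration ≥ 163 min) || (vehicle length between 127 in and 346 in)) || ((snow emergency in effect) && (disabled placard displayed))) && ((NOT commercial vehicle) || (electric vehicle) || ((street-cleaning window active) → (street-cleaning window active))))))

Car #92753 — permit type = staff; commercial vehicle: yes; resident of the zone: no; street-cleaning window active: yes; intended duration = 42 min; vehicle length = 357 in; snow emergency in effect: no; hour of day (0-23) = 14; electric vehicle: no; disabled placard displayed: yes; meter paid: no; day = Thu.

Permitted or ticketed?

Atomic conditions:
  NOT street-cleaning window active: yes → false
  meter paid: no → false
  NOT resident of the zone: no → true
  permit type = B: staff == B is false
  day ∈ {Fri, Mon, Sat, Sun}: Thu is not in the set → false
  hour of day (0-23) between 0 and 15: 14 in [0, 15] is true
  hour of day (0-23) < 9: 14 < 9 is false
  intended duration ≥ 163 min: 42 ≥ 163 is false
  vehicle length between 127 in and 346 in: 357 in [127, 346] is false
  snow emergency in effect: no → false
  disabled placard displayed: yes → true
  NOT commercial vehicle: yes → false
  electric vehicle: no → false
  street-cleaning window active: yes → true
Combine:
[1.1.1.2] false AND true = false
[1.1.1.3.1] false → false (antecedent false ⇒ implication holds) = true
[1.1.1.3] NOT true = false
[1.1.1.4] true → false = false
[1.1.1] false AND false AND false AND false = false
[1.1] NOT false = true
[1.2.1.1] false OR false = false
[1.2.1.2] false AND true = false
[1.2.1] false OR false = false
[1.2.2.3] true → true = true
[1.2.2] false OR false OR true = true
[1.2] false AND true = false
[1] true AND false = false
[root] NOT false = true
Overall: true → permitted

Permitted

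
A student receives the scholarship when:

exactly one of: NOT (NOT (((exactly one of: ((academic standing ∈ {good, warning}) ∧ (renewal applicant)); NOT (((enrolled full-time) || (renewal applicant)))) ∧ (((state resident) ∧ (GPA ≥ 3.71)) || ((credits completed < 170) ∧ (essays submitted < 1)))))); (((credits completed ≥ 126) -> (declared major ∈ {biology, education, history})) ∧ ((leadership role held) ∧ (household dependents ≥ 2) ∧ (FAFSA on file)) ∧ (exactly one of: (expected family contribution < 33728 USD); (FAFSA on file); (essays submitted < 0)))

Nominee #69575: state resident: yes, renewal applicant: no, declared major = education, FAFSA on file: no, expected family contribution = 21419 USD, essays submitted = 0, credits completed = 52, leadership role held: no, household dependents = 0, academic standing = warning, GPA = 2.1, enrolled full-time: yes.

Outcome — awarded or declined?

Declined

Atomic conditions:
  academic standing ∈ {good, warning}: warning is in the set → true
  renewal applicant: no → false
  enrolled full-time: yes → true
  state resident: yes → true
  GPA ≥ 3.71: 2.1 ≥ 3.71 is false
  credits completed < 170: 52 < 170 is true
  essays submitted < 1: 0 < 1 is true
  credits completed ≥ 126: 52 ≥ 126 is false
  declared major ∈ {biology, education, history}: education is in the set → true
  leadership role held: no → false
  household dependents ≥ 2: 0 ≥ 2 is false
  FAFSA on file: no → false
  expected family contribution < 33728 USD: 21419 < 33728 is true
  essays submitted < 0: 0 < 0 is false
Combine:
[1.1.1.1.1] true AND false = false
[1.1.1.1.2.1] true OR false = true
[1.1.1.1.2] NOT true = false
[1.1.1.1] exactly-one(false, false) = false
[1.1.1.2.1] true AND false = false
[1.1.1.2.2] true AND true = true
[1.1.1.2] false OR true = true
[1.1.1] false AND true = false
[1.1] NOT false = true
[1] NOT true = false
[2.1] false → true (antecedent false ⇒ implication holds) = true
[2.2] false AND false AND false = false
[2.3] exactly-one(true, false, false) = true
[2] true AND false AND true = false
[root] exactly-one(false, false) = false
Overall: false → declined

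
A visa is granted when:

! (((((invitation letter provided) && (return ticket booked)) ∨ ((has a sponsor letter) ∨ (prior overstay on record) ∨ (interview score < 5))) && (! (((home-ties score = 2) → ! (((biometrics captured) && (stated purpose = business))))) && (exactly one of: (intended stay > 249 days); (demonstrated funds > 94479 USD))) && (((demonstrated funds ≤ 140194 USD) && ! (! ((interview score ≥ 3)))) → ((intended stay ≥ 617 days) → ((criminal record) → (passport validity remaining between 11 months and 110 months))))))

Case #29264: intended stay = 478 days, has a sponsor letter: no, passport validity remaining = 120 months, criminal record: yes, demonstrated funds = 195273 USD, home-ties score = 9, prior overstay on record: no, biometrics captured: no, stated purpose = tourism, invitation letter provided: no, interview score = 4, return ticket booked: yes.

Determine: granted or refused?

Atomic conditions:
  invitation letter provided: no → false
  return ticket booked: yes → true
  has a sponsor letter: no → false
  prior overstay on record: no → false
  interview score < 5: 4 < 5 is true
  home-ties score = 2: 9 == 2 is false
  biometrics captured: no → false
  stated purpose = business: tourism == business is false
  intended stay > 249 days: 478 > 249 is true
  demonstrated funds > 94479 USD: 195273 > 94479 is true
  demonstrated funds ≤ 140194 USD: 195273 ≤ 140194 is false
  interview score ≥ 3: 4 ≥ 3 is true
  intended stay ≥ 617 days: 478 ≥ 617 is false
  criminal record: yes → true
  passport validity remaining between 11 months and 110 months: 120 in [11, 110] is false
Combine:
[1.1.1] false AND true = false
[1.1.2] false OR false OR true = true
[1.1] false OR true = true
[1.2.1.1.2.1] false AND false = false
[1.2.1.1.2] NOT false = true
[1.2.1.1] false → true (antecedent false ⇒ implication holds) = true
[1.2.1] NOT true = false
[1.2.2] exactly-one(true, true) = false
[1.2] false AND false = false
[1.3.1.2.1] NOT true = false
[1.3.1.2] NOT false = true
[1.3.1] false AND true = false
[1.3.2.2] true → false = false
[1.3.2] false → false (antecedent false ⇒ implication holds) = true
[1.3] false → true (antecedent false ⇒ implication holds) = true
[1] true AND false AND true = false
[root] NOT false = true
Overall: true → granted

Granted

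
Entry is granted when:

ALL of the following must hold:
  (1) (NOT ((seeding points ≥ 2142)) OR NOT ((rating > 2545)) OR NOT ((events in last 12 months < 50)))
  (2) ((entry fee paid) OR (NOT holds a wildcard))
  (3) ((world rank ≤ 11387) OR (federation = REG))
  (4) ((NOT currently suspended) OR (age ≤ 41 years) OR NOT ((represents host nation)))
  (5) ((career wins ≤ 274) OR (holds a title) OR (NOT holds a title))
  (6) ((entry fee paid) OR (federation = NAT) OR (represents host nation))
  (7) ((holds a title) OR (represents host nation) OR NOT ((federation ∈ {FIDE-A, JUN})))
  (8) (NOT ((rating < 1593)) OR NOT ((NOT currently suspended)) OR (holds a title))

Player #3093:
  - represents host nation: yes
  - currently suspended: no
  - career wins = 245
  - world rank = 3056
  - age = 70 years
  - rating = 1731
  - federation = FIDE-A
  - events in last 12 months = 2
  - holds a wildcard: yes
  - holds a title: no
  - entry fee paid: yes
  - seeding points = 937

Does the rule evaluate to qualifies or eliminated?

Atomic conditions:
  seeding points ≥ 2142: 937 ≥ 2142 is false
  rating > 2545: 1731 > 2545 is false
  events in last 12 months < 50: 2 < 50 is true
  entry fee paid: yes → true
  NOT holds a wildcard: yes → false
  world rank ≤ 11387: 3056 ≤ 11387 is true
  federation = REG: FIDE-A == REG is false
  NOT currently suspended: no → true
  age ≤ 41 years: 70 ≤ 41 is false
  represents host nation: yes → true
  career wins ≤ 274: 245 ≤ 274 is true
  holds a title: no → false
  NOT holds a title: no → true
  federation = NAT: FIDE-A == NAT is false
  federation ∈ {FIDE-A, JUN}: FIDE-A is in the set → true
  rating < 1593: 1731 < 1593 is false
Combine:
[1.1] NOT false = true
[1.2] NOT false = true
[1.3] NOT true = false
[1] true OR true OR false = true
[2] true OR false = true
[3] true OR false = true
[4.3] NOT true = false
[4] true OR false OR false = true
[5] true OR false OR true = true
[6] true OR false OR true = true
[7.3] NOT true = false
[7] false OR true OR false = true
[8.1] NOT false = true
[8.2] NOT true = false
[8] true OR false OR false = true
[root] true AND true AND true AND true AND true AND true AND true AND true = true
Overall: true → qualifies

Qualifies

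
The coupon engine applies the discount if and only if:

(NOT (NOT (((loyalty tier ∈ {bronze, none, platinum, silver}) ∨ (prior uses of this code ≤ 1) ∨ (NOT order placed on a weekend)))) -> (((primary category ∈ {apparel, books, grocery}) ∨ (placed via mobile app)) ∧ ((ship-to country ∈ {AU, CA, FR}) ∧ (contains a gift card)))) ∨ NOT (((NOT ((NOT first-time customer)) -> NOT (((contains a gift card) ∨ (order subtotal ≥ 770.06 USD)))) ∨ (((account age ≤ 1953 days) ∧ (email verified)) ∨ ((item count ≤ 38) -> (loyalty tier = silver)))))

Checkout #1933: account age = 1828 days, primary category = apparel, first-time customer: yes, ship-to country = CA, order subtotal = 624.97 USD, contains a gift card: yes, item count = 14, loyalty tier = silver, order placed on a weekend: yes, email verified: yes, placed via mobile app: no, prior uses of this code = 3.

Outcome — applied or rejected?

Atomic conditions:
  loyalty tier ∈ {bronze, none, platinum, silver}: silver is in the set → true
  prior uses of this code ≤ 1: 3 ≤ 1 is false
  NOT order placed on a weekend: yes → false
  primary category ∈ {apparel, books, grocery}: apparel is in the set → true
  placed via mobile app: no → false
  ship-to country ∈ {AU, CA, FR}: CA is in the set → true
  contains a gift card: yes → true
  NOT first-time customer: yes → false
  order subtotal ≥ 770.06 USD: 624.97 ≥ 770.06 is false
  account age ≤ 1953 days: 1828 ≤ 1953 is true
  email verified: yes → true
  item count ≤ 38: 14 ≤ 38 is true
  loyalty tier = silver: silver == silver is true
Combine:
[1.1.1.1] true OR false OR false = true
[1.1.1] NOT true = false
[1.1] NOT false = true
[1.2.1] true OR false = true
[1.2.2] true AND true = true
[1.2] true AND true = true
[1] true → true = true
[2.1.1.1] NOT false = true
[2.1.1.2.1] true OR false = true
[2.1.1.2] NOT true = false
[2.1.1] true → false = false
[2.1.2.1] true AND true = true
[2.1.2.2] true → true = true
[2.1.2] true OR true = true
[2.1] false OR true = true
[2] NOT true = false
[root] true OR false = true
Overall: true → applied

Applied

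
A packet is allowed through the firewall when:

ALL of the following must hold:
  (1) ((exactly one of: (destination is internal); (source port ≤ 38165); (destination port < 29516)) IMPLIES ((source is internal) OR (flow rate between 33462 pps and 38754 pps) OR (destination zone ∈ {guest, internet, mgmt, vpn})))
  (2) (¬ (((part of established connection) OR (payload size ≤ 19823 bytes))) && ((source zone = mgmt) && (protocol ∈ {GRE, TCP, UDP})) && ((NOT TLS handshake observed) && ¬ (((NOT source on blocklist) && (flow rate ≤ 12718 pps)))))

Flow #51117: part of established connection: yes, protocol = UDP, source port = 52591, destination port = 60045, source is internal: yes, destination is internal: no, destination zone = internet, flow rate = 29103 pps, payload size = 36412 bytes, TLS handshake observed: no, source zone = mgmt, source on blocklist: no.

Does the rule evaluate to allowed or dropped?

Atomic conditions:
  destination is internal: no → false
  source port ≤ 38165: 52591 ≤ 38165 is false
  destination port < 29516: 60045 < 29516 is false
  source is internal: yes → true
  flow rate between 33462 pps and 38754 pps: 29103 in [33462, 38754] is false
  destination zone ∈ {guest, internet, mgmt, vpn}: internet is in the set → true
  part of established connection: yes → true
  payload size ≤ 19823 bytes: 36412 ≤ 19823 is false
  source zone = mgmt: mgmt == mgmt is true
  protocol ∈ {GRE, TCP, UDP}: UDP is in the set → true
  NOT TLS handshake observed: no → true
  NOT source on blocklist: no → true
  flow rate ≤ 12718 pps: 29103 ≤ 12718 is false
Combine:
[1.1] exactly-one(false, false, false) = false
[1.2] true OR false OR true = true
[1] false → true (antecedent false ⇒ implication holds) = true
[2.1.1] true OR false = true
[2.1] NOT true = false
[2.2] true AND true = true
[2.3.2.1] true AND false = false
[2.3.2] NOT false = true
[2.3] true AND true = true
[2] false AND true AND true = false
[root] true AND false = false
Overall: false → dropped

Dropped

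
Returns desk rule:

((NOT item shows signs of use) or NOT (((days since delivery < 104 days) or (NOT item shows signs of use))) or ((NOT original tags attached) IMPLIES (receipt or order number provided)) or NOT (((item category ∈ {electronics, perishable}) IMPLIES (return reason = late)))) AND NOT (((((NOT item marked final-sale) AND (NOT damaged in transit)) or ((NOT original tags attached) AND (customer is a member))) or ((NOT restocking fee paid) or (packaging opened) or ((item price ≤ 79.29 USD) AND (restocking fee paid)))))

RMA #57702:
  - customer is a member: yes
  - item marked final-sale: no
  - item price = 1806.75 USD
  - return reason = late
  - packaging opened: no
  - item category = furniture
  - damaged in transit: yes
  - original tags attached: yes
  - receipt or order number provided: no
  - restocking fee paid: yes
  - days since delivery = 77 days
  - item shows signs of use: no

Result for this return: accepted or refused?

Atomic conditions:
  NOT item shows signs of use: no → true
  days since delivery < 104 days: 77 < 104 is true
  NOT original tags attached: yes → false
  receipt or order number provided: no → false
  item category ∈ {electronics, perishable}: furniture is not in the set → false
  return reason = late: late == late is true
  NOT item marked final-sale: no → true
  NOT damaged in transit: yes → false
  customer is a member: yes → true
  NOT restocking fee paid: yes → false
  packaging opened: no → false
  item price ≤ 79.29 USD: 1806.75 ≤ 79.29 is false
  restocking fee paid: yes → true
Combine:
[1.2.1] true OR true = true
[1.2] NOT true = false
[1.3] false → false (antecedent false ⇒ implication holds) = true
[1.4.1] false → true (antecedent false ⇒ implication holds) = true
[1.4] NOT true = false
[1] true OR false OR true OR false = true
[2.1.1.1] true AND false = false
[2.1.1.2] false AND true = false
[2.1.1] false OR false = false
[2.1.2.3] false AND true = false
[2.1.2] false OR false OR false = false
[2.1] false OR false = false
[2] NOT false = true
[root] true AND true = true
Overall: true → accepted

Accepted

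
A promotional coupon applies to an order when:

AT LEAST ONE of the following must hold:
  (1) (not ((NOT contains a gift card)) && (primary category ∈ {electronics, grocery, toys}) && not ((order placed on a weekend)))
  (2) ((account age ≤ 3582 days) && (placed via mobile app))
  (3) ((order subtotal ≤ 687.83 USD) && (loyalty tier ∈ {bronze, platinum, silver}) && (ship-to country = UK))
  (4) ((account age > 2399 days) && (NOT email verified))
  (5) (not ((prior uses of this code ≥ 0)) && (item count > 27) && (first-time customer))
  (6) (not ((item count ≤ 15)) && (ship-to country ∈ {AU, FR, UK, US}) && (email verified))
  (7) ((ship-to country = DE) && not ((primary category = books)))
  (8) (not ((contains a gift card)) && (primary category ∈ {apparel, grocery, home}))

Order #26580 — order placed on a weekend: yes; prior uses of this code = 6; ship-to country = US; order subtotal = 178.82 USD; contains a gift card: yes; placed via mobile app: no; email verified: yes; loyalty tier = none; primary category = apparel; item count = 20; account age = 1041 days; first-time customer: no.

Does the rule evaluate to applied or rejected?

Applied

Atomic conditions:
  NOT contains a gift card: yes → false
  primary category ∈ {electronics, grocery, toys}: apparel is not in the set → false
  order placed on a weekend: yes → true
  account age ≤ 3582 days: 1041 ≤ 3582 is true
  placed via mobile app: no → false
  order subtotal ≤ 687.83 USD: 178.82 ≤ 687.83 is true
  loyalty tier ∈ {bronze, platinum, silver}: none is not in the set → false
  ship-to country = UK: US == UK is false
  account age > 2399 days: 1041 > 2399 is false
  NOT email verified: yes → false
  prior uses of this code ≥ 0: 6 ≥ 0 is true
  item count > 27: 20 > 27 is false
  first-time customer: no → false
  item count ≤ 15: 20 ≤ 15 is false
  ship-to country ∈ {AU, FR, UK, US}: US is in the set → true
  email verified: yes → true
  ship-to country = DE: US == DE is false
  primary category = books: apparel == books is false
  contains a gift card: yes → true
  primary category ∈ {apparel, grocery, home}: apparel is in the set → true
Combine:
[1.1] NOT false = true
[1.3] NOT true = false
[1] true AND false AND false = false
[2] true AND false = false
[3] true AND false AND false = false
[4] false AND false = false
[5.1] NOT true = false
[5] false AND false AND false = false
[6.1] NOT false = true
[6] true AND true AND true = true
[7.2] NOT false = true
[7] false AND true = false
[8.1] NOT true = false
[8] false AND true = false
[root] false OR false OR false OR false OR false OR true OR false OR false = true
Overall: true → applied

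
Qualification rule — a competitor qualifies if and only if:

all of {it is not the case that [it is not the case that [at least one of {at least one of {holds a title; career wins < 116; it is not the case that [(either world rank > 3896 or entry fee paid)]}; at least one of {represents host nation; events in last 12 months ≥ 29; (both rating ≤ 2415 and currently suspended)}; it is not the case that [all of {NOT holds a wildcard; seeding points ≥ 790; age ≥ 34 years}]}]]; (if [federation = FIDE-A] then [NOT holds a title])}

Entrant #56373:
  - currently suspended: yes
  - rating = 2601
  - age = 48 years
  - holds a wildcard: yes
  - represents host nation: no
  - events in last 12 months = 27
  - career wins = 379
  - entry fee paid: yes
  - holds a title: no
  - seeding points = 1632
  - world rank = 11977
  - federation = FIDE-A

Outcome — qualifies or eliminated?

Qualifies

Atomic conditions:
  holds a title: no → false
  career wins < 116: 379 < 116 is false
  world rank > 3896: 11977 > 3896 is true
  entry fee paid: yes → true
  represents host nation: no → false
  events in last 12 months ≥ 29: 27 ≥ 29 is false
  rating ≤ 2415: 2601 ≤ 2415 is false
  currently suspended: yes → true
  NOT holds a wildcard: yes → false
  seeding points ≥ 790: 1632 ≥ 790 is true
  age ≥ 34 years: 48 ≥ 34 is true
  federation = FIDE-A: FIDE-A == FIDE-A is true
  NOT holds a title: no → true
Combine:
[1.1.1.1.3.1] true OR true = true
[1.1.1.1.3] NOT true = false
[1.1.1.1] false OR false OR false = false
[1.1.1.2.3] false AND true = false
[1.1.1.2] false OR false OR false = false
[1.1.1.3.1] false AND true AND true = false
[1.1.1.3] NOT false = true
[1.1.1] false OR false OR true = true
[1.1] NOT true = false
[1] NOT false = true
[2] true → true = true
[root] true AND true = true
Overall: true → qualifies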